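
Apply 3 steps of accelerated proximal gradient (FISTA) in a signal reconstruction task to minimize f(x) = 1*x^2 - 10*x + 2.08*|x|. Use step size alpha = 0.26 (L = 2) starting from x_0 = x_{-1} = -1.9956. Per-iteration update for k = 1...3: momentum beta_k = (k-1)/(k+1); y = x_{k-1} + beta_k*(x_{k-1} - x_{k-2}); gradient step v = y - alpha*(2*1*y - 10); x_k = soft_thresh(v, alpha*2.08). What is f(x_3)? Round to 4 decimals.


FISTA on f(x) = 1*x^2 - 10*x + 2.08*|x|
L = 2, alpha = 0.26
Iteration 1: beta = 0.0, y = -1.9956 + 0.0*(-1.9956 + 1.9956) = -1.9956
  grad(y) = -13.9912, v = y - alpha*grad = 1.6421
  prox(v) = soft_thresh(1.6421, 0.5408) = 1.1013
Iteration 2: beta = 0.3333, y = 1.1013 + 0.3333*(1.1013 + 1.9956) = 2.1336
  grad(y) = -5.7328, v = y - alpha*grad = 3.6241
  prox(v) = soft_thresh(3.6241, 0.5408) = 3.0833
Iteration 3: beta = 0.5, y = 3.0833 + 0.5*(3.0833 - 1.1013) = 4.0743
  grad(y) = -1.8513, v = y - alpha*grad = 4.5557
  prox(v) = soft_thresh(4.5557, 0.5408) = 4.0149
f(x_3) = 1*4.0149^2 - 10*4.0149 + 2.08*|4.0149| = -15.6786


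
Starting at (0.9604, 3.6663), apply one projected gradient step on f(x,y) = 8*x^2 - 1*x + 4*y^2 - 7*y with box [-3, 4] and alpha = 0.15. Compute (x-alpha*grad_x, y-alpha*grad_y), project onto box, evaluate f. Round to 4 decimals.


Step 1: Compute gradient at (0.9604, 3.6663).
grad_x = 2*8*0.9604 - 1 = 14.3664
grad_y = 2*4*3.6663 - 7 = 22.3304
Step 2: Gradient step.
x_raw = 0.9604 - 0.15*14.3664 = -1.1946
y_raw = 3.6663 - 0.15*22.3304 = 0.3167
Step 3: Project onto [-3, 4].
x_proj = clip(-1.1946) = -1.1946
y_proj = clip(0.3167) = 0.3167
Step 4: Evaluate f.
f(-1.1946, 0.3167) = 10.7945


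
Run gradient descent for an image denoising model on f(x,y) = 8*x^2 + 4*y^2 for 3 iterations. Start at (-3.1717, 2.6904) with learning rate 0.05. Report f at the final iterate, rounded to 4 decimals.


Gradient descent on f(x,y) = 8*x^2 + 4*y^2.
Starting point: (-3.1717, 2.6904), alpha = 0.05
Step 1: grad_x = 2*8*-3.1717 = -50.7472, grad_y = 2*4*2.6904 = 21.5232
  x_1 = -3.1717 - 0.05*-50.7472 = -0.6343
  y_1 = 2.6904 - 0.05*21.5232 = 1.6142
Step 2: grad_x = 2*8*-0.6343 = -10.1494, grad_y = 2*4*1.6142 = 12.9139
  x_2 = -0.6343 - 0.05*-10.1494 = -0.1269
  y_2 = 1.6142 - 0.05*12.9139 = 0.9685
Step 3: grad_x = 2*8*-0.1269 = -2.0299, grad_y = 2*4*0.9685 = 7.7484
  x_3 = -0.1269 - 0.05*-2.0299 = -0.0254
  y_3 = 0.9685 - 0.05*7.7484 = 0.5811
f(-0.0254, 0.5811) = 8*(-0.0254)^2 + 4*0.5811^2 = 1.356


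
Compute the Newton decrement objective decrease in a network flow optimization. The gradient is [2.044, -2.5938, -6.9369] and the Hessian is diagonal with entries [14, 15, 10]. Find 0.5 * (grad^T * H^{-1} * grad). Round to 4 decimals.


Step 1: H is diagonal, so H^(-1) * g = [0.146, -0.1729, -0.6937].
Step 2: g^T H^(-1) g = sum_i g_i^2 / H_ii
  = (2.044)^2/14 + (-2.5938)^2/15 + (-6.9369)^2/10
  = 0.2984 + 0.4485 + 4.8121 = 5.559
Step 3: Objective decrease = 0.5 * g^T H^(-1) g = 2.7795


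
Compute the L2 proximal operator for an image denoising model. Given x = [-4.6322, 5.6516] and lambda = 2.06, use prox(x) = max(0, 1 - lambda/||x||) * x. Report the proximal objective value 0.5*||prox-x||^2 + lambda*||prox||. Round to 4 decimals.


Step 1: Compute ||x||.
||x|| = 7.3074
Step 2: Compute scaling factor.
scale = max(0, 1 - 2.06/7.3074) = 0.7181
Step 3: prox(x) = [-3.3264, 4.0584]
||prox(x)|| = 5.2474
Step 4: Proximal objective.
0.5*||prox-x||^2 = 2.1218
lambda*||prox|| = 10.8096
Total = 12.9314


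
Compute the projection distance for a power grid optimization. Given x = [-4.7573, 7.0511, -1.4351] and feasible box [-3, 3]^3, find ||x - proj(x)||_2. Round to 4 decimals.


Project each component onto [-3, 3].
clip(-4.7573) = -3.0, clip(7.0511) = 3.0, clip(-1.4351) = -1.4351
Projection = [-3.0, 3.0, -1.4351]
Squared diffs: [3.0881, 16.4114, 0.0]
Distance = sqrt(19.4995) = 4.4158


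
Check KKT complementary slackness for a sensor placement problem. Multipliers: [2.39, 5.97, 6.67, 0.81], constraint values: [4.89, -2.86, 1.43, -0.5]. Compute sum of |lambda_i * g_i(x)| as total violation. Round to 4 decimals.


KKT complementary slackness check:
lambda_1 * g_1 = 2.39 * 4.89 = 11.6871
lambda_2 * g_2 = 5.97 * -2.86 = -17.0742
lambda_3 * g_3 = 6.67 * 1.43 = 9.5381
lambda_4 * g_4 = 0.81 * -0.5 = -0.405
Total violation = 11.6871 + 17.0742 + 9.5381 + 0.405 = 38.7044


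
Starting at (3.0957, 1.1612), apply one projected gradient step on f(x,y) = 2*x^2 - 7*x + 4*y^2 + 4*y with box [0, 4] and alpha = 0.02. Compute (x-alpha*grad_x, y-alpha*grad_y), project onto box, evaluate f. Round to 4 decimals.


Step 1: Compute gradient at (3.0957, 1.1612).
grad_x = 2*2*3.0957 - 7 = 5.3828
grad_y = 2*4*1.1612 + 4 = 13.2896
Step 2: Gradient step.
x_raw = 3.0957 - 0.02*5.3828 = 2.988
y_raw = 1.1612 - 0.02*13.2896 = 0.8954
Step 3: Project onto [0, 4].
x_proj = clip(2.988) = 2.988
y_proj = clip(0.8954) = 0.8954
Step 4: Evaluate f.
f(2.988, 0.8954) = 3.7292


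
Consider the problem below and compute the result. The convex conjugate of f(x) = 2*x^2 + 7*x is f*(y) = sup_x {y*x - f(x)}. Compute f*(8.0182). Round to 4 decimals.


f*(y) = sup_x {y*x - a*x^2 - b*x} = sup_x {(y-b)*x - a*x^2}
FOC: (y - b) - 2a*x = 0 => x* = (y - b)/(2a)
x* = (8.0182 - 7)/(2*2) = 0.2546
f*(8.0182) = (y-b)^2/(4a) = (8.0182 - 7)^2/(4*2)
= 1.0367/8 = 0.1296


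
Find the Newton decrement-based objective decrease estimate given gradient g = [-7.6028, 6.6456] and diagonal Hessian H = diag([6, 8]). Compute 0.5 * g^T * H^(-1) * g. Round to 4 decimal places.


Step 1: H is diagonal, so H^(-1) * g = [-1.2671, 0.8307].
Step 2: g^T H^(-1) g = sum_i g_i^2 / H_ii
  = (-7.6028)^2/6 + (6.6456)^2/8
  = 9.6338 + 5.5205 = 15.1543
Step 3: Objective decrease = 0.5 * g^T H^(-1) g = 7.5771


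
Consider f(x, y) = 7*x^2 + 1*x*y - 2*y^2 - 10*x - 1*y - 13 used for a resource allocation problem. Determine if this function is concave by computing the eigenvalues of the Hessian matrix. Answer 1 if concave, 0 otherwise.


The Hessian of f(x,y) = 7*x^2 + 1*x*y - 2*y^2 - 10*x - 1*y - 13 is:
H = [[14, 1], [1, -4]]
Trace = 14 - 4 = 10
Determinant = 14*-4 - (1)^2 = -57
Discriminant = (10)^2 - 4*-57 = 328.0
Eigenvalues: lambda_1 = -4.0554, lambda_2 = 14.0554
The function is not concave.

0


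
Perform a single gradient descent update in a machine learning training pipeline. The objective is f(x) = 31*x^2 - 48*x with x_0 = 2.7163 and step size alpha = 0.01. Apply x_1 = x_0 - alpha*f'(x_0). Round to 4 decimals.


We compute the gradient at x_0 and apply the update.
f'(x) = 62*x - 48
f'(2.7163) = 62*2.7163 - 48 = 120.4106
x_1 = 2.7163 - 0.01*120.4106 = 1.5122


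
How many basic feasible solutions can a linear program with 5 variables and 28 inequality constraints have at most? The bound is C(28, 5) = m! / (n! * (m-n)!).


Each vertex corresponds to some choice of n active constraints out of m, so the number of vertices is at most C(m, n) = m! / (n!(m-n)!).
m = 28, n = 5
Numerator: 28 * 27 * 26 * 25 * 24
Denominator: 5! = 120
C(28, 5) = 98280


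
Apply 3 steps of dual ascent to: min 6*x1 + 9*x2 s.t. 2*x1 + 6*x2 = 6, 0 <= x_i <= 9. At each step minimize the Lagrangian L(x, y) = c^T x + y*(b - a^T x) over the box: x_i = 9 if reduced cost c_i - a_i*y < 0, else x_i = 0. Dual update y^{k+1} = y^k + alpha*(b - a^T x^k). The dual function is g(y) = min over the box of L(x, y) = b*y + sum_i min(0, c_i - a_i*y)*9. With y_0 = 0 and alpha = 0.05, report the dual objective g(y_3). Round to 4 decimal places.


Dual ascent for LP: min 6*x1 + 9*x2, 2*x1 + 6*x2 = 6, 0 <= x_i <= 9
Step 1: y^k = 0.0, reduced costs: (6.0, 9.0)
  x^k = (0.0, 0.0), subgradient = b - a^T x = 6.0
  y^{k+1} = 0.0 + 0.05*6.0 = 0.3
Step 2: y^k = 0.3, reduced costs: (5.4, 7.2)
  x^k = (0.0, 0.0), subgradient = b - a^T x = 6.0
  y^{k+1} = 0.3 + 0.05*6.0 = 0.6
Step 3: y^k = 0.6, reduced costs: (4.8, 5.4)
  x^k = (0.0, 0.0), subgradient = b - a^T x = 6.0
  y^{k+1} = 0.6 + 0.05*6.0 = 0.9
Dual objective at y_3 = 0.9: reduced costs (4.2, 3.6), box minimizer x = (0.0, 0.0)
g(y_3) = b*y + (c1 - a1*y)*x1 + (c2 - a2*y)*x2 = 6*0.9 + 4.2*0.0 + 3.6*0.0 = 5.4 + 0.0 + 0.0 = 5.4


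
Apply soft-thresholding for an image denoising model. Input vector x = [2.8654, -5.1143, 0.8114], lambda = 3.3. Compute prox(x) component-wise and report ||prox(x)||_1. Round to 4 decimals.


Soft-thresholding with lambda = 3.3:
prox(2.8654) = sign(2.8654)*max(|2.8654| - 3.3, 0) = 0.0
prox(-5.1143) = sign(-5.1143)*max(|-5.1143| - 3.3, 0) = -1.8143
prox(0.8114) = sign(0.8114)*max(|0.8114| - 3.3, 0) = 0.0
prox(x) = [0.0, -1.8143, 0.0]
||prox(x)||_1 = 0.0 + 1.8143 + 0.0 = 1.8143


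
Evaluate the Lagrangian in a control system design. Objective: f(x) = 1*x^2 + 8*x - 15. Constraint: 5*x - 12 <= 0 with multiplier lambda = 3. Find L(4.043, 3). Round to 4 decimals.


Step 1: Evaluate f(x).
f(4.043) = 1*4.043^2 + 8*4.043 - 15 = 33.6898
Step 2: Evaluate g(x).
g(4.043) = 5*4.043 - 12 = 8.215
Step 3: Compute Lagrangian.
L = 33.6898 + 3*8.215 = 58.3348


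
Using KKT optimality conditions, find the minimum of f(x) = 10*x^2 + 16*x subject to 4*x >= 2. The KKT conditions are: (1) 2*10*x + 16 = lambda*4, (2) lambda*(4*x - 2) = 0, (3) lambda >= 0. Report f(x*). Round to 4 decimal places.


Step 1: Try lambda = 0 (constraint inactive).
x_unc = -16/(2*10) = -0.8
Check: 4*-0.8 = -3.2 < 2 -- violated!
Step 2: Constraint must be active: 4*x = 2
x* = 2/4 = 0.5
lambda = (2*10*0.5 + 16)/4 = 6.5
Step 3: Compute optimal value.
f(x*) = 10*0.5^2 + 16*0.5 = 10.5


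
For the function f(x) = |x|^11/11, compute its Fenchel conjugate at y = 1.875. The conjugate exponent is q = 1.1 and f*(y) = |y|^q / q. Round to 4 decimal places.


The conjugate exponent q satisfies 1/p + 1/q = 1.
p = 11, so q = 11/(11 - 1) = 1.1
|y|^q = 1.875^1.1 = 1.9966
f*(1.875) = 1.9966 / 1.1 = 1.8151


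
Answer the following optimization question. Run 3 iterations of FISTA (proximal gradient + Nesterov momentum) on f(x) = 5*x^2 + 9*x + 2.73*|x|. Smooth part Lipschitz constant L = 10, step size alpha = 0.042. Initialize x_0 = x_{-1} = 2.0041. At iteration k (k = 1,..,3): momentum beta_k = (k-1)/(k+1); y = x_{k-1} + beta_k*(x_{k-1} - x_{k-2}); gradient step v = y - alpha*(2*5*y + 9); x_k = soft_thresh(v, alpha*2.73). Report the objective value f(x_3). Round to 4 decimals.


FISTA on f(x) = 5*x^2 + 9*x + 2.73*|x|
L = 10, alpha = 0.042
Iteration 1: beta = 0.0, y = 2.0041 + 0.0*(2.0041 - 2.0041) = 2.0041
  grad(y) = 29.041, v = y - alpha*grad = 0.7844
  prox(v) = soft_thresh(0.7844, 0.1147) = 0.6697
Iteration 2: beta = 0.3333, y = 0.6697 + 0.3333*(0.6697 - 2.0041) = 0.2249
  grad(y) = 11.2492, v = y - alpha*grad = -0.2475
  prox(v) = soft_thresh(-0.2475, 0.1147) = -0.1329
Iteration 3: beta = 0.5, y = -0.1329 + 0.5*(-0.1329 - 0.6697) = -0.5342
  grad(y) = 3.6581, v = y - alpha*grad = -0.6878
  prox(v) = soft_thresh(-0.6878, 0.1147) = -0.5732
f(x_3) = 5*(-0.5732)^2 + 9*(-0.5732) + 2.73*|-0.5732| = -1.9512


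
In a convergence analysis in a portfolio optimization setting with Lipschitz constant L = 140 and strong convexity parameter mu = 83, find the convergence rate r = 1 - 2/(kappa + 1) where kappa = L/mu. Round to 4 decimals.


Step 1: Compute the condition number.
kappa = L/mu = 140/83 = 1.6867
Step 2: Compute the convergence rate.
r = 1 - 2/(kappa + 1) = 1 - 2*mu/(L + mu) = (L - mu)/(L + mu) = 57/223 = 0.2556


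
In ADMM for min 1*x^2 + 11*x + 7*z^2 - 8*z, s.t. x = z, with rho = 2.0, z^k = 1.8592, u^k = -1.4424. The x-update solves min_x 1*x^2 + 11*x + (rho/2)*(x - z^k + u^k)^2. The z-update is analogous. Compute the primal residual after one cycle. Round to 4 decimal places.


ADMM iteration with rho = 2.0, z^k = 1.8592, u^k = -1.4424
Step 1: x-update.
Minimize 1*x^2 + 11*x + (2.0/2)*(x - 1.8592 - 1.4424)^2
FOC: (2*1 + 2.0)*x = -11 + 2.0*(1.8592 + 1.4424)
x^{k+1} = -1.0992
Step 2: z-update.
Minimize 7*z^2 - 8*z + (2.0/2)*(-1.0992 - z - 1.4424)^2
FOC: (2*7 + 2.0)*z = 8 + 2.0*(-1.0992 - 1.4424)
z^{k+1} = 0.1823
Step 3: u-update.
u^{k+1} = -1.4424 - 1.0992 - 0.1823 = -2.7239
Step 4: Primal residual = |-1.0992 - 0.1823| = 1.2815


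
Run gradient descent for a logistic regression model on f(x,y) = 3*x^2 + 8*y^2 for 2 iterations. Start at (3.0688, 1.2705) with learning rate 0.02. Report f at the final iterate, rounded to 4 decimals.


Gradient descent on f(x,y) = 3*x^2 + 8*y^2.
Starting point: (3.0688, 1.2705), alpha = 0.02
Step 1: grad_x = 2*3*3.0688 = 18.4128, grad_y = 2*8*1.2705 = 20.328
  x_1 = 3.0688 - 0.02*18.4128 = 2.7005
  y_1 = 1.2705 - 0.02*20.328 = 0.8639
Step 2: grad_x = 2*3*2.7005 = 16.2033, grad_y = 2*8*0.8639 = 13.823
  x_2 = 2.7005 - 0.02*16.2033 = 2.3765
  y_2 = 0.8639 - 0.02*13.823 = 0.5875
f(2.3765, 0.5875) = 3*2.3765^2 + 8*0.5875^2 = 19.704


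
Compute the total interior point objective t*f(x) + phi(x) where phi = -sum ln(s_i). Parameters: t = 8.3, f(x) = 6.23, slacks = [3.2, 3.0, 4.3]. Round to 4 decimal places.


Step 1: Compute log-barrier.
ln values: [1.1632, 1.0986, 1.4586]
phi = -(1.1632 + 1.0986 + 1.4586) = -3.7204
Step 2: Compute augmented objective.
t*f(x) = 8.3*6.23 = 51.709
Total = 51.709 - 3.7204 = 47.9886


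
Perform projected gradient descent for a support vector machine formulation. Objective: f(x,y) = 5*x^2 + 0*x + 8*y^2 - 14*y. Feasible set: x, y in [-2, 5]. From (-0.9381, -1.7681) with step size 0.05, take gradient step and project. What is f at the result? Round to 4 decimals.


Step 1: Compute gradient at (-0.9381, -1.7681).
grad_x = 2*5*-0.9381 + 0 = -9.381
grad_y = 2*8*-1.7681 - 14 = -42.2896
Step 2: Gradient step.
x_raw = -0.9381 - 0.05*-9.381 = -0.4691
y_raw = -1.7681 - 0.05*-42.2896 = 0.3464
Step 3: Project onto [-2, 5].
x_proj = clip(-0.4691) = -0.4691
y_proj = clip(0.3464) = 0.3464
Step 4: Evaluate f.
f(-0.4691, 0.3464) = -2.7894


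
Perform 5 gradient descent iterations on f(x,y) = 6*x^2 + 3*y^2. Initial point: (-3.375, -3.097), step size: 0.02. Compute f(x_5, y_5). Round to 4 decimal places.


Gradient descent on f(x,y) = 6*x^2 + 3*y^2.
Starting point: (-3.375, -3.097), alpha = 0.02
Step 1: grad_x = 2*6*-3.375 = -40.5, grad_y = 2*3*-3.097 = -18.582
  x_1 = -3.375 - 0.02*-40.5 = -2.565
  y_1 = -3.097 - 0.02*-18.582 = -2.7254
Step 2: grad_x = 2*6*-2.565 = -30.78, grad_y = 2*3*-2.7254 = -16.3522
  x_2 = -2.565 - 0.02*-30.78 = -1.9494
  y_2 = -2.7254 - 0.02*-16.3522 = -2.3983
Step 3: grad_x = 2*6*-1.9494 = -23.3928, grad_y = 2*3*-2.3983 = -14.3899
  x_3 = -1.9494 - 0.02*-23.3928 = -1.4815
  y_3 = -2.3983 - 0.02*-14.3899 = -2.1105
Step 4: grad_x = 2*6*-1.4815 = -17.7785, grad_y = 2*3*-2.1105 = -12.6631
  x_4 = -1.4815 - 0.02*-17.7785 = -1.126
  y_4 = -2.1105 - 0.02*-12.6631 = -1.8573
Step 5: grad_x = 2*6*-1.126 = -13.5117, grad_y = 2*3*-1.8573 = -11.1435
  x_5 = -1.126 - 0.02*-13.5117 = -0.8557
  y_5 = -1.8573 - 0.02*-11.1435 = -1.6344
f(-0.8557, -1.6344) = 6*(-0.8557)^2 + 3*(-1.6344)^2 = 12.4074


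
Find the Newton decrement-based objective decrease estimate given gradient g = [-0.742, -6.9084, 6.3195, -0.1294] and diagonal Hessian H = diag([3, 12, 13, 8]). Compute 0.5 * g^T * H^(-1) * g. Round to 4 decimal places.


Step 1: H is diagonal, so H^(-1) * g = [-0.2473, -0.5757, 0.4861, -0.0162].
Step 2: g^T H^(-1) g = sum_i g_i^2 / H_ii
  = (-0.742)^2/3 + (-6.9084)^2/12 + (6.3195)^2/13 + (-0.1294)^2/8
  = 0.1835 + 3.9772 + 3.072 + 0.0021 = 7.2348
Step 3: Objective decrease = 0.5 * g^T H^(-1) g = 3.6174


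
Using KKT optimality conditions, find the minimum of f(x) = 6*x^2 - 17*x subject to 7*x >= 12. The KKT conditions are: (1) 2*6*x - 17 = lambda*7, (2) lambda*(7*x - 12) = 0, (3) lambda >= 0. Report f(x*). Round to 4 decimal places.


Step 1: Try lambda = 0 (constraint inactive).
x_unc = 17/(2*6) = 1.4167
Check: 7*1.4167 = 9.9169 < 12 -- violated!
Step 2: Constraint must be active: 7*x = 12
x* = 12/7 = 1.7143 (rounded; the exact value 12/7 is used below)
lambda = (2*6*(12/7) - 17)/7 = 0.5102
Step 3: Compute optimal value.
f(x*) = 6*(12/7)^2 - 17*(12/7) = -11.5102


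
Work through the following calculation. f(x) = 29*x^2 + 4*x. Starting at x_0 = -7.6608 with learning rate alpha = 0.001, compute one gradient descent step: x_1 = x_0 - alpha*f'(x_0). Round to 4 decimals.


We compute the gradient at x_0 and apply the update.
f'(x) = 58*x + 4
f'(-7.6608) = 58*-7.6608 + 4 = -440.3264
x_1 = -7.6608 - 0.001*-440.3264 = -7.2205


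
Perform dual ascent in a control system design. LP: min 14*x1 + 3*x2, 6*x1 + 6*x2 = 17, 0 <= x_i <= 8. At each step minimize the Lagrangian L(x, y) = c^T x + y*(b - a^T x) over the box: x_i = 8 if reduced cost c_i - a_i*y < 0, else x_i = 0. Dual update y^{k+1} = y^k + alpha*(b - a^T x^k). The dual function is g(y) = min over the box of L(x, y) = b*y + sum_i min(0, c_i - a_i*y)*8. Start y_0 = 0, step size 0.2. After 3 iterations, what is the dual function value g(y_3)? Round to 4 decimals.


Dual ascent for LP: min 14*x1 + 3*x2, 6*x1 + 6*x2 = 17, 0 <= x_i <= 8
Step 1: y^k = 0.0, reduced costs: (14.0, 3.0)
  x^k = (0.0, 0.0), subgradient = b - a^T x = 17.0
  y^{k+1} = 0.0 + 0.2*17.0 = 3.4
Step 2: y^k = 3.4, reduced costs: (-6.4, -17.4)
  x^k = (8.0, 8.0), subgradient = b - a^T x = -79.0
  y^{k+1} = 3.4 + 0.2*-79.0 = -12.4
Step 3: y^k = -12.4, reduced costs: (88.4, 77.4)
  x^k = (0.0, 0.0), subgradient = b - a^T x = 17.0
  y^{k+1} = -12.4 + 0.2*17.0 = -9.0
Dual objective at y_3 = -9.0: reduced costs (68.0, 57.0), box minimizer x = (0.0, 0.0)
g(y_3) = b*y + (c1 - a1*y)*x1 + (c2 - a2*y)*x2 = 17*(-9.0) + 68.0*0.0 + 57.0*0.0 = -153.0 + 0.0 + 0.0 = -153.0


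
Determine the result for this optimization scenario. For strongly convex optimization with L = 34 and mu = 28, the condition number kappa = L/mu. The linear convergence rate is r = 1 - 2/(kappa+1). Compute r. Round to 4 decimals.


Step 1: Compute the condition number.
kappa = L/mu = 34/28 = 1.2143
Step 2: Compute the convergence rate.
r = 1 - 2/(kappa + 1) = 1 - 2*mu/(L + mu) = (L - mu)/(L + mu) = 6/62 = 0.0968


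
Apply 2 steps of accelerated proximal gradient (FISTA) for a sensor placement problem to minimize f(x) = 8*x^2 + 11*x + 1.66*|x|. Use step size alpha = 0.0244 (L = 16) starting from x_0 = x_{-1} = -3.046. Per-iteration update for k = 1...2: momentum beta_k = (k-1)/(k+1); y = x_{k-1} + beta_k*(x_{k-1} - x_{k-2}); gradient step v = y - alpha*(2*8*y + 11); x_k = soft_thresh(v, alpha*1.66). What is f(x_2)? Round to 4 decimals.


FISTA on f(x) = 8*x^2 + 11*x + 1.66*|x|
L = 16, alpha = 0.0244
Iteration 1: beta = 0.0, y = -3.046 + 0.0*(-3.046 + 3.046) = -3.046
  grad(y) = -37.736, v = y - alpha*grad = -2.1252
  prox(v) = soft_thresh(-2.1252, 0.0405) = -2.0847
Iteration 2: beta = 0.3333, y = -2.0847 + 0.3333*(-2.0847 + 3.046) = -1.7643
  grad(y) = -17.2291, v = y - alpha*grad = -1.3439
  prox(v) = soft_thresh(-1.3439, 0.0405) = -1.3034
f(x_2) = 8*(-1.3034)^2 + 11*(-1.3034) + 1.66*|-1.3034| = 1.4173


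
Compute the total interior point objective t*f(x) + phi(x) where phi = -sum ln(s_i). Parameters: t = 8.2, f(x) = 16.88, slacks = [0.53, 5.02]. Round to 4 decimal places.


Step 1: Compute log-barrier.
ln values: [-0.6349, 1.6134]
phi = -(-0.6349 + 1.6134) = -0.9786
Step 2: Compute augmented objective.
t*f(x) = 8.2*16.88 = 138.416
Total = 138.416 - 0.9786 = 137.4374


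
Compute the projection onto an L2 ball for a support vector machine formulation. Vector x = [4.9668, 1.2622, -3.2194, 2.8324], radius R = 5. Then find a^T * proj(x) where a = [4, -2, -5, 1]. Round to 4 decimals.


Step 1: Compute ||x|| (intermediates to 6 decimals).
||x|| = sqrt(4.9668^2 + 1.2622^2 + (-3.2194)^2 + 2.8324^2) = 6.682011
Step 2: Project.
Since ||x|| > R, scale = R/||x|| = 5/6.682011 = 0.748278, proj(x) = scale * x
proj(x) = [3.716547, 0.944476, -2.409006, 2.119423]
Step 3: Dot product.
a^T * proj(x) = 4*3.716547 - 2*0.944476 - 5*(-2.409006) + 1*2.119423 = 27.1417


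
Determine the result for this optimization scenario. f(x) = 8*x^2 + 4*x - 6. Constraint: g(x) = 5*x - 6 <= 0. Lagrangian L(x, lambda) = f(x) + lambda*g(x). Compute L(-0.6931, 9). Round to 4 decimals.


Step 1: Evaluate f(x).
f(-0.6931) = 8*(-0.6931)^2 + 4*(-0.6931) - 6 = -4.9293
Step 2: Evaluate g(x).
g(-0.6931) = 5*-0.6931 - 6 = -9.4655
Step 3: Compute Lagrangian.
L = -4.9293 + 9*-9.4655 = -90.1188


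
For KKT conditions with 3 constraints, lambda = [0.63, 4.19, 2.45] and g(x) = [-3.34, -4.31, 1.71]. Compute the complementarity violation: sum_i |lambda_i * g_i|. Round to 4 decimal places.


KKT complementary slackness check:
lambda_1 * g_1 = 0.63 * -3.34 = -2.1042
lambda_2 * g_2 = 4.19 * -4.31 = -18.0589
lambda_3 * g_3 = 2.45 * 1.71 = 4.1895
Total violation = 2.1042 + 18.0589 + 4.1895 = 24.3526


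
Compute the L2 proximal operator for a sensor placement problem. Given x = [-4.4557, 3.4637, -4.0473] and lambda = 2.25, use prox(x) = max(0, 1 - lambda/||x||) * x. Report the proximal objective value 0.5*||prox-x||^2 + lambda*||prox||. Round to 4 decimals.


Step 1: Compute ||x||.
||x|| = 6.9449
Step 2: Compute scaling factor.
scale = max(0, 1 - 2.25/6.9449) = 0.676
Step 3: prox(x) = [-3.0121, 2.3415, -2.7361]
||prox(x)|| = 4.6949
Step 4: Proximal objective.
0.5*||prox-x||^2 = 2.5313
lambda*||prox|| = 10.5635
Total = 13.0947


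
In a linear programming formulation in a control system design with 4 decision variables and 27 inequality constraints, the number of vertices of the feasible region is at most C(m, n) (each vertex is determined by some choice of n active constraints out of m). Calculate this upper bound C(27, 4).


Each vertex corresponds to some choice of n active constraints out of m, so the number of vertices is at most C(m, n) = m! / (n!(m-n)!).
m = 27, n = 4
Numerator: 27 * 26 * 25 * 24
Denominator: 4! = 24
C(27, 4) = 17550


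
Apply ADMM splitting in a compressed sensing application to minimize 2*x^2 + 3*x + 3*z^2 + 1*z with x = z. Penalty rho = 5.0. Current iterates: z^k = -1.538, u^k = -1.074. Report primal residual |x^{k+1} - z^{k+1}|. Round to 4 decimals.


ADMM iteration with rho = 5.0, z^k = -1.538, u^k = -1.074
Step 1: x-update.
Minimize 2*x^2 + 3*x + (5.0/2)*(x + 1.538 - 1.074)^2
FOC: (2*2 + 5.0)*x = -3 + 5.0*(-1.538 + 1.074)
x^{k+1} = -0.5911
Step 2: z-update.
Minimize 3*z^2 + 1*z + (5.0/2)*(-0.5911 - z - 1.074)^2
FOC: (2*3 + 5.0)*z = -1 + 5.0*(-0.5911 - 1.074)
z^{k+1} = -0.8478
Step 3: u-update.
u^{k+1} = -1.074 - 0.5911 + 0.8478 = -0.8173
Step 4: Primal residual = |-0.5911 + 0.8478| = 0.2567


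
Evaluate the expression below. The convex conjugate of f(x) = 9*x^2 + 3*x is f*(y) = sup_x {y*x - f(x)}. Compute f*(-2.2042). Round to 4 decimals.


f*(y) = sup_x {y*x - a*x^2 - b*x} = sup_x {(y-b)*x - a*x^2}
FOC: (y - b) - 2a*x = 0 => x* = (y - b)/(2a)
x* = (-2.2042 - 3)/(2*9) = -0.2891
f*(-2.2042) = (y-b)^2/(4a) = (-2.2042 - 3)^2/(4*9)
= 27.0837/36 = 0.7523


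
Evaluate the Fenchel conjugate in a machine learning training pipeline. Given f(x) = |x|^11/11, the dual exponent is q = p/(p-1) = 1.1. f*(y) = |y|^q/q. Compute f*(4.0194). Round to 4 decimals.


The conjugate exponent q satisfies 1/p + 1/q = 1.
p = 11, so q = 11/(11 - 1) = 1.1
|y|^q = 4.0194^1.1 = 4.6193
f*(4.0194) = 4.6193 / 1.1 = 4.1994


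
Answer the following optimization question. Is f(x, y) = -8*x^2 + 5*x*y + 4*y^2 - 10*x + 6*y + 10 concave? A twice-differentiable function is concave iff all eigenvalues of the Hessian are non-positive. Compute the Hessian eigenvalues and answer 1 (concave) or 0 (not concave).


The Hessian of f(x,y) = -8*x^2 + 5*x*y + 4*y^2 - 10*x + 6*y + 10 is:
H = [[-16, 5], [5, 8]]
Trace = -16 + 8 = -8
Determinant = -16*8 - (5)^2 = -153
Discriminant = (-8)^2 - 4*-153 = 676.0
Eigenvalues: lambda_1 = -17.0, lambda_2 = 9.0
The function is not concave.

0


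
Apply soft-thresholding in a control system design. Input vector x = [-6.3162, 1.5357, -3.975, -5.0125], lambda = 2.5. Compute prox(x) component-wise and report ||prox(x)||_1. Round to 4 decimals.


Soft-thresholding with lambda = 2.5:
prox(-6.3162) = sign(-6.3162)*max(|-6.3162| - 2.5, 0) = -3.8162
prox(1.5357) = sign(1.5357)*max(|1.5357| - 2.5, 0) = 0.0
prox(-3.975) = sign(-3.975)*max(|-3.975| - 2.5, 0) = -1.475
prox(-5.0125) = sign(-5.0125)*max(|-5.0125| - 2.5, 0) = -2.5125
prox(x) = [-3.8162, 0.0, -1.475, -2.5125]
||prox(x)||_1 = 3.8162 + 0.0 + 1.475 + 2.5125 = 7.8037


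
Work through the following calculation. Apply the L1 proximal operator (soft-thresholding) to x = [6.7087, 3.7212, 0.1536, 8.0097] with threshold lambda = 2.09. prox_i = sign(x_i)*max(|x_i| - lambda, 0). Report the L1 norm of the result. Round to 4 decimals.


Soft-thresholding with lambda = 2.09:
prox(6.7087) = sign(6.7087)*max(|6.7087| - 2.09, 0) = 4.6187
prox(3.7212) = sign(3.7212)*max(|3.7212| - 2.09, 0) = 1.6312
prox(0.1536) = sign(0.1536)*max(|0.1536| - 2.09, 0) = 0.0
prox(8.0097) = sign(8.0097)*max(|8.0097| - 2.09, 0) = 5.9197
prox(x) = [4.6187, 1.6312, 0.0, 5.9197]
||prox(x)||_1 = 4.6187 + 1.6312 + 0.0 + 5.9197 = 12.1696


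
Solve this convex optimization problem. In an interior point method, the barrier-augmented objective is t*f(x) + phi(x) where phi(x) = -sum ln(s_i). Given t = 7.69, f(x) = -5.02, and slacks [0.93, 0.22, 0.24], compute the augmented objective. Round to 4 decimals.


Step 1: Compute log-barrier.
ln values: [-0.0726, -1.5141, -1.4271]
phi = -(-0.0726 - 1.5141 - 1.4271) = 3.0138
Step 2: Compute augmented objective.
t*f(x) = 7.69*-5.02 = -38.6038
Total = -38.6038 + 3.0138 = -35.59


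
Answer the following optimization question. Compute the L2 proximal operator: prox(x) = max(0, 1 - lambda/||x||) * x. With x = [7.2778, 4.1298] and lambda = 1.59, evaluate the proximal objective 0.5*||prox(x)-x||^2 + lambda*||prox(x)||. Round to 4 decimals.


Step 1: Compute ||x||.
||x|| = 8.3679
Step 2: Compute scaling factor.
scale = max(0, 1 - 1.59/8.3679) = 0.81
Step 3: prox(x) = [5.8949, 3.3451]
||prox(x)|| = 6.7779
Step 4: Proximal objective.
0.5*||prox-x||^2 = 1.2641
lambda*||prox|| = 10.7769
Total = 12.0409


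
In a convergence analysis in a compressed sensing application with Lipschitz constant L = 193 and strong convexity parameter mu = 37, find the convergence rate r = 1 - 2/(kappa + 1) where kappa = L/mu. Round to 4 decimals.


Step 1: Compute the condition number.
kappa = L/mu = 193/37 = 5.2162
Step 2: Compute the convergence rate.
r = 1 - 2/(kappa + 1) = 1 - 2*mu/(L + mu) = (L - mu)/(L + mu) = 156/230 = 0.6783


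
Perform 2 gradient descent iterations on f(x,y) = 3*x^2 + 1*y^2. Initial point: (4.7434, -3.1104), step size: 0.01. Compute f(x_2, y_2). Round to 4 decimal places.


Gradient descent on f(x,y) = 3*x^2 + 1*y^2.
Starting point: (4.7434, -3.1104), alpha = 0.01
Step 1: grad_x = 2*3*4.7434 = 28.4604, grad_y = 2*1*-3.1104 = -6.2208
  x_1 = 4.7434 - 0.01*28.4604 = 4.4588
  y_1 = -3.1104 - 0.01*-6.2208 = -3.0482
Step 2: grad_x = 2*3*4.4588 = 26.7528, grad_y = 2*1*-3.0482 = -6.0964
  x_2 = 4.4588 - 0.01*26.7528 = 4.1913
  y_2 = -3.0482 - 0.01*-6.0964 = -2.9872
f(4.1913, -2.9872) = 3*4.1913^2 + 1*(-2.9872)^2 = 61.6237


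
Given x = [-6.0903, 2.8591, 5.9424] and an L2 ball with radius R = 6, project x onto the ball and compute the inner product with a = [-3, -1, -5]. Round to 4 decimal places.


Step 1: Compute ||x|| (intermediates to 6 decimals).
||x|| = sqrt((-6.0903)^2 + 2.8591^2 + 5.9424^2) = 8.976543
Step 2: Project.
Since ||x|| > R, scale = R/||x|| = 6/8.976543 = 0.668409, proj(x) = scale * x
proj(x) = [-4.070811, 1.911048, 3.971954]
Step 3: Dot product.
a^T * proj(x) = -3*(-4.070811) - 1*1.911048 - 5*3.971954 = -9.5584


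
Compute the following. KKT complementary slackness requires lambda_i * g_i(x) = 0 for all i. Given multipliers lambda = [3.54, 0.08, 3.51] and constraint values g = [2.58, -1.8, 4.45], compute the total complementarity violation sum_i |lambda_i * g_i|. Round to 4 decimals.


KKT complementary slackness check:
lambda_1 * g_1 = 3.54 * 2.58 = 9.1332
lambda_2 * g_2 = 0.08 * -1.8 = -0.144
lambda_3 * g_3 = 3.51 * 4.45 = 15.6195
Total violation = 9.1332 + 0.144 + 15.6195 = 24.8967


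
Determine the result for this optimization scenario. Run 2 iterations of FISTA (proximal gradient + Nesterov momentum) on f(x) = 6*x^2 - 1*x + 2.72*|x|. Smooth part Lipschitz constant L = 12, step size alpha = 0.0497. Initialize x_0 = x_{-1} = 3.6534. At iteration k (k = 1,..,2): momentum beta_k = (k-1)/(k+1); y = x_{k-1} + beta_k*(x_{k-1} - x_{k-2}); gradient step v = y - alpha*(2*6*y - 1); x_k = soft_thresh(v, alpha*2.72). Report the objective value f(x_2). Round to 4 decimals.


FISTA on f(x) = 6*x^2 - 1*x + 2.72*|x|
L = 12, alpha = 0.0497
Iteration 1: beta = 0.0, y = 3.6534 + 0.0*(3.6534 - 3.6534) = 3.6534
  grad(y) = 42.8408, v = y - alpha*grad = 1.5242
  prox(v) = soft_thresh(1.5242, 0.1352) = 1.389
Iteration 2: beta = 0.3333, y = 1.389 + 0.3333*(1.389 - 3.6534) = 0.6342
  grad(y) = 6.6109, v = y - alpha*grad = 0.3057
  prox(v) = soft_thresh(0.3057, 0.1352) = 0.1705
f(x_2) = 6*0.1705^2 - 1*0.1705 + 2.72*|0.1705| = 0.4677


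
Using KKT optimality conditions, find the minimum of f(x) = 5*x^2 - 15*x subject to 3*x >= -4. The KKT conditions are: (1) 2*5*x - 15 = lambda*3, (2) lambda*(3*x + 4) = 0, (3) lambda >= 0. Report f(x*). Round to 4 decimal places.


Step 1: Try lambda = 0 (constraint inactive).
Stationarity: 2*5*x - 15 = 0
x* = 15/(2*5) = 1.5
Check constraint: 3*1.5 = 4.5 >= -4 -- satisfied.
Step 2: Compute optimal value.
f(x*) = 5*1.5^2 - 15*1.5 = -11.25


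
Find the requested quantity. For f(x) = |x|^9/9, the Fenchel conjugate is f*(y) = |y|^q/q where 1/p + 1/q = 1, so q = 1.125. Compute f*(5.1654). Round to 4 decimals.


The conjugate exponent q satisfies 1/p + 1/q = 1.
p = 9, so q = 9/(9 - 1) = 1.125
|y|^q = 5.1654^1.125 = 6.3422
f*(5.1654) = 6.3422 / 1.125 = 5.6375


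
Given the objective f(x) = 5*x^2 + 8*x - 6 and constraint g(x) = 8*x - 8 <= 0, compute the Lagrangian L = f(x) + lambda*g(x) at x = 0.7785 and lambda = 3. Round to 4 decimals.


Step 1: Evaluate f(x).
f(0.7785) = 5*0.7785^2 + 8*0.7785 - 6 = 3.2583
Step 2: Evaluate g(x).
g(0.7785) = 8*0.7785 - 8 = -1.772
Step 3: Compute Lagrangian.
L = 3.2583 + 3*-1.772 = -2.0577


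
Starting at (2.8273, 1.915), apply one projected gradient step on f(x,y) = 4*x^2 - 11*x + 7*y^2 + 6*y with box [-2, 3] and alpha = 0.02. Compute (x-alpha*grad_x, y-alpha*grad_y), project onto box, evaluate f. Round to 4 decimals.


Step 1: Compute gradient at (2.8273, 1.915).
grad_x = 2*4*2.8273 - 11 = 11.6184
grad_y = 2*7*1.915 + 6 = 32.81
Step 2: Gradient step.
x_raw = 2.8273 - 0.02*11.6184 = 2.5949
y_raw = 1.915 - 0.02*32.81 = 1.2588
Step 3: Project onto [-2, 3].
x_proj = clip(2.5949) = 2.5949
y_proj = clip(1.2588) = 1.2588
Step 4: Evaluate f.
f(2.5949, 1.2588) = 17.0353


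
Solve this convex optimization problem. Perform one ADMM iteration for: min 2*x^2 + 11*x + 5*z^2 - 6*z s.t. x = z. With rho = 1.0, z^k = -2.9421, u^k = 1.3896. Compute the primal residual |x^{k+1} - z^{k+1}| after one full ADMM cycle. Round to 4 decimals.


ADMM iteration with rho = 1.0, z^k = -2.9421, u^k = 1.3896
Step 1: x-update.
Minimize 2*x^2 + 11*x + (1.0/2)*(x + 2.9421 + 1.3896)^2
FOC: (2*2 + 1.0)*x = -11 + 1.0*(-2.9421 - 1.3896)
x^{k+1} = -3.0663
Step 2: z-update.
Minimize 5*z^2 - 6*z + (1.0/2)*(-3.0663 - z + 1.3896)^2
FOC: (2*5 + 1.0)*z = 6 + 1.0*(-3.0663 + 1.3896)
z^{k+1} = 0.393
Step 3: u-update.
u^{k+1} = 1.3896 - 3.0663 - 0.393 = -2.0698
Step 4: Primal residual = |-3.0663 - 0.393| = 3.4594


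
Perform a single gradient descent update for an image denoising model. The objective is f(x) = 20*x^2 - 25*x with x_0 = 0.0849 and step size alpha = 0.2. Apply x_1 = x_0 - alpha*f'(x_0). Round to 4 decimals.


We compute the gradient at x_0 and apply the update.
f'(x) = 40*x - 25
f'(0.0849) = 40*0.0849 - 25 = -21.604
x_1 = 0.0849 - 0.2*-21.604 = 4.4057


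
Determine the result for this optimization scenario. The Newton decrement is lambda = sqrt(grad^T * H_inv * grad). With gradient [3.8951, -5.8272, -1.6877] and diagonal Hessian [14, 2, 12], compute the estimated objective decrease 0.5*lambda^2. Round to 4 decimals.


Step 1: H is diagonal, so H^(-1) * g = [0.2782, -2.9136, -0.1406].
Step 2: g^T H^(-1) g = sum_i g_i^2 / H_ii
  = (3.8951)^2/14 + (-5.8272)^2/2 + (-1.6877)^2/12
  = 1.0837 + 16.9781 + 0.2374 = 18.2992
Step 3: Objective decrease = 0.5 * g^T H^(-1) g = 9.1496


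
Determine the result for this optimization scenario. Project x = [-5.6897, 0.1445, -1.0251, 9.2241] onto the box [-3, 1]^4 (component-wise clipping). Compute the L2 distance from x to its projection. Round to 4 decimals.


Project each component onto [-3, 1].
clip(-5.6897) = -3.0, clip(0.1445) = 0.1445, clip(-1.0251) = -1.0251, clip(9.2241) = 1.0
Projection = [-3.0, 0.1445, -1.0251, 1.0]
Squared diffs: [7.2345, 0.0, 0.0, 67.6358]
Distance = sqrt(74.8703) = 8.6528


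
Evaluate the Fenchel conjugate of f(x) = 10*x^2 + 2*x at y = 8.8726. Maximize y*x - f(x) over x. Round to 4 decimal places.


f*(y) = sup_x {y*x - a*x^2 - b*x} = sup_x {(y-b)*x - a*x^2}
FOC: (y - b) - 2a*x = 0 => x* = (y - b)/(2a)
x* = (8.8726 - 2)/(2*10) = 0.3436
f*(8.8726) = (y-b)^2/(4a) = (8.8726 - 2)^2/(4*10)
= 47.2326/40 = 1.1808


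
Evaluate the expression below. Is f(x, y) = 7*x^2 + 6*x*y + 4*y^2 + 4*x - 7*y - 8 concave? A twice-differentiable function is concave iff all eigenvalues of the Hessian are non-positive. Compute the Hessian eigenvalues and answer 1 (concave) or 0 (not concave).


The Hessian of f(x,y) = 7*x^2 + 6*x*y + 4*y^2 + 4*x - 7*y - 8 is:
H = [[14, 6], [6, 8]]
Trace = 14 + 8 = 22
Determinant = 14*8 - (6)^2 = 76
Discriminant = (22)^2 - 4*76 = 180.0
Eigenvalues: lambda_1 = 4.2918, lambda_2 = 17.7082
The function is not concave.

0


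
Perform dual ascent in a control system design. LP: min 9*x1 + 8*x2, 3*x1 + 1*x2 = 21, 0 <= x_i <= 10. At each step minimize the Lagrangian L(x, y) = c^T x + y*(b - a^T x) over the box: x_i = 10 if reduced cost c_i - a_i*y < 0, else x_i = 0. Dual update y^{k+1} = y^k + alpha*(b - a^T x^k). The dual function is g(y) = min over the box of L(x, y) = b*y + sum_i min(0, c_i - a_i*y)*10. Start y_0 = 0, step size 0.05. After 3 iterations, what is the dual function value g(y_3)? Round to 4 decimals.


Dual ascent for LP: min 9*x1 + 8*x2, 3*x1 + 1*x2 = 21, 0 <= x_i <= 10
Step 1: y^k = 0.0, reduced costs: (9.0, 8.0)
  x^k = (0.0, 0.0), subgradient = b - a^T x = 21.0
  y^{k+1} = 0.0 + 0.05*21.0 = 1.05
Step 2: y^k = 1.05, reduced costs: (5.85, 6.95)
  x^k = (0.0, 0.0), subgradient = b - a^T x = 21.0
  y^{k+1} = 1.05 + 0.05*21.0 = 2.1
Step 3: y^k = 2.1, reduced costs: (2.7, 5.9)
  x^k = (0.0, 0.0), subgradient = b - a^T x = 21.0
  y^{k+1} = 2.1 + 0.05*21.0 = 3.15
Dual objective at y_3 = 3.15: reduced costs (-0.45, 4.85), box minimizer x = (10.0, 0.0)
g(y_3) = b*y + (c1 - a1*y)*x1 + (c2 - a2*y)*x2 = 21*3.15 + (-0.45)*10.0 + 4.85*0.0 = 66.15 - 4.5 + 0.0 = 61.65


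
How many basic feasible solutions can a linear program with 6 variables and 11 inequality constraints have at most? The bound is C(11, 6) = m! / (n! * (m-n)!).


Each vertex corresponds to some choice of n active constraints out of m, so the number of vertices is at most C(m, n) = m! / (n!(m-n)!).
m = 11, n = 6
Numerator: 11 * 10 * 9 * 8 * 7 * 6
Denominator: 6! = 720
C(11, 6) = 462


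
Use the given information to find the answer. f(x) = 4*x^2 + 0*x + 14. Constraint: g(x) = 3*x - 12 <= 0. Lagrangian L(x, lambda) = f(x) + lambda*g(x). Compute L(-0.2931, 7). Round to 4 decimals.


Step 1: Evaluate f(x).
f(-0.2931) = 4*(-0.2931)^2 + 0*(-0.2931) + 14 = 14.3436
Step 2: Evaluate g(x).
g(-0.2931) = 3*-0.2931 - 12 = -12.8793
Step 3: Compute Lagrangian.
L = 14.3436 + 7*-12.8793 = -75.8115


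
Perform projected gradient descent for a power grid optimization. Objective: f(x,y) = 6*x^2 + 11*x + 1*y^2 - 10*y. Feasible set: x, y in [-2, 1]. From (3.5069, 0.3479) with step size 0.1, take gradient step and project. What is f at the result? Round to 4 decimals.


Step 1: Compute gradient at (3.5069, 0.3479).
grad_x = 2*6*3.5069 + 11 = 53.0828
grad_y = 2*1*0.3479 - 10 = -9.3042
Step 2: Gradient step.
x_raw = 3.5069 - 0.1*53.0828 = -1.8014
y_raw = 0.3479 - 0.1*-9.3042 = 1.2783
Step 3: Project onto [-2, 1].
x_proj = clip(-1.8014) = -1.8014
y_proj = clip(1.2783) = 1.0
Step 4: Evaluate f.
f(-1.8014, 1.0) = -9.3454


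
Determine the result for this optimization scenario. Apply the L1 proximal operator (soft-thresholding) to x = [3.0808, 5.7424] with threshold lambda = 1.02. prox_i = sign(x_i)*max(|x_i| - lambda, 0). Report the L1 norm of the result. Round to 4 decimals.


Soft-thresholding with lambda = 1.02:
prox(3.0808) = sign(3.0808)*max(|3.0808| - 1.02, 0) = 2.0608
prox(5.7424) = sign(5.7424)*max(|5.7424| - 1.02, 0) = 4.7224
prox(x) = [2.0608, 4.7224]
||prox(x)||_1 = 2.0608 + 4.7224 = 6.7832


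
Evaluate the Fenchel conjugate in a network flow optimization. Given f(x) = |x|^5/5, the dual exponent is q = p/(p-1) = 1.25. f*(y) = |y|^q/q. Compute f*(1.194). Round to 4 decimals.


The conjugate exponent q satisfies 1/p + 1/q = 1.
p = 5, so q = 5/(5 - 1) = 1.25
|y|^q = 1.194^1.25 = 1.2481
f*(1.194) = 1.2481 / 1.25 = 0.9985


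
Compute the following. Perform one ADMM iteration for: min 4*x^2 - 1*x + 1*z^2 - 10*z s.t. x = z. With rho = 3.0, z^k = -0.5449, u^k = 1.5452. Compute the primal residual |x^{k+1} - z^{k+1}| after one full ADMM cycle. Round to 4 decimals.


ADMM iteration with rho = 3.0, z^k = -0.5449, u^k = 1.5452
Step 1: x-update.
Minimize 4*x^2 - 1*x + (3.0/2)*(x + 0.5449 + 1.5452)^2
FOC: (2*4 + 3.0)*x = 1 + 3.0*(-0.5449 - 1.5452)
x^{k+1} = -0.4791
Step 2: z-update.
Minimize 1*z^2 - 10*z + (3.0/2)*(-0.4791 - z + 1.5452)^2
FOC: (2*1 + 3.0)*z = 10 + 3.0*(-0.4791 + 1.5452)
z^{k+1} = 2.6396
Step 3: u-update.
u^{k+1} = 1.5452 - 0.4791 - 2.6396 = -1.5736
Step 4: Primal residual = |-0.4791 - 2.6396| = 3.1188


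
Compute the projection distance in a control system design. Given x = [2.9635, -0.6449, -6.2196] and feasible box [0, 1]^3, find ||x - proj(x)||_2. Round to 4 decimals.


Project each component onto [0, 1].
clip(2.9635) = 1.0, clip(-0.6449) = 0.0, clip(-6.2196) = 0.0
Projection = [1.0, 0.0, 0.0]
Squared diffs: [3.8553, 0.4159, 38.6834]
Distance = sqrt(42.9546) = 6.554


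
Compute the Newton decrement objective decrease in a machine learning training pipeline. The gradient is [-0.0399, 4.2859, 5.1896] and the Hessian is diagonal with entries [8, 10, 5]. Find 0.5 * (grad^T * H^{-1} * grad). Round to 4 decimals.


Step 1: H is diagonal, so H^(-1) * g = [-0.005, 0.4286, 1.0379].
Step 2: g^T H^(-1) g = sum_i g_i^2 / H_ii
  = (-0.0399)^2/8 + (4.2859)^2/10 + (5.1896)^2/5
  = 0.0002 + 1.8369 + 5.3864 = 7.2235
Step 3: Objective decrease = 0.5 * g^T H^(-1) g = 3.6117


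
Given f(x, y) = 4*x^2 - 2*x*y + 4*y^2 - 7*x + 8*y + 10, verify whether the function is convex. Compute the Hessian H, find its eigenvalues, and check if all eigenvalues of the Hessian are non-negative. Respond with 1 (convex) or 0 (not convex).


The Hessian of f(x,y) = 4*x^2 - 2*x*y + 4*y^2 - 7*x + 8*y + 10 is:
H = [[8, -2], [-2, 8]]
Trace = 8 + 8 = 16
Determinant = 8*8 - (-2)^2 = 60
Discriminant = (16)^2 - 4*60 = 16.0
Eigenvalues: lambda_1 = 6.0, lambda_2 = 10.0
The function is convex.

1


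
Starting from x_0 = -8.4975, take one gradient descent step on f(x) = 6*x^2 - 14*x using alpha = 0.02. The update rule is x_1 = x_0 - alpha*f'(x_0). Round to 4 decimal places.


We compute the gradient at x_0 and apply the update.
f'(x) = 12*x - 14
f'(-8.4975) = 12*-8.4975 - 14 = -115.97
x_1 = -8.4975 - 0.02*-115.97 = -6.1781


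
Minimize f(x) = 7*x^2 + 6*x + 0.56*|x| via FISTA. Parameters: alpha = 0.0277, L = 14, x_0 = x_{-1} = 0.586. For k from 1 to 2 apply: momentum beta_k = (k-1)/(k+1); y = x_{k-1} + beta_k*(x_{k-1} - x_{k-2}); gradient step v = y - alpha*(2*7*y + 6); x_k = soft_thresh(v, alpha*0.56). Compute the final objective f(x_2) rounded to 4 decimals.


FISTA on f(x) = 7*x^2 + 6*x + 0.56*|x|
L = 14, alpha = 0.0277
Iteration 1: beta = 0.0, y = 0.586 + 0.0*(0.586 - 0.586) = 0.586
  grad(y) = 14.204, v = y - alpha*grad = 0.1925
  prox(v) = soft_thresh(0.1925, 0.0155) = 0.177
Iteration 2: beta = 0.3333, y = 0.177 + 0.3333*(0.177 - 0.586) = 0.0407
  grad(y) = 6.57, v = y - alpha*grad = -0.1413
  prox(v) = soft_thresh(-0.1413, 0.0155) = -0.1258
f(x_2) = 7*(-0.1258)^2 + 6*(-0.1258) + 0.56*|-0.1258| = -0.5734
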